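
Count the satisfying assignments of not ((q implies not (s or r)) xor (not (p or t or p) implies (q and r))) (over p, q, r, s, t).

p | q | r | s | t || φ
0 | 0 | 0 | 0 | 0 || 0
0 | 0 | 0 | 0 | 1 || 1
0 | 0 | 0 | 1 | 0 || 0
0 | 0 | 0 | 1 | 1 || 1
0 | 0 | 1 | 0 | 0 || 0
0 | 0 | 1 | 0 | 1 || 1
0 | 0 | 1 | 1 | 0 || 0
0 | 0 | 1 | 1 | 1 || 1
0 | 1 | 0 | 0 | 0 || 0
0 | 1 | 0 | 0 | 1 || 1
0 | 1 | 0 | 1 | 0 || 1
0 | 1 | 0 | 1 | 1 || 0
0 | 1 | 1 | 0 | 0 || 0
0 | 1 | 1 | 0 | 1 || 0
0 | 1 | 1 | 1 | 0 || 0
0 | 1 | 1 | 1 | 1 || 0
1 | 0 | 0 | 0 | 0 || 1
1 | 0 | 0 | 0 | 1 || 1
1 | 0 | 0 | 1 | 0 || 1
1 | 0 | 0 | 1 | 1 || 1
1 | 0 | 1 | 0 | 0 || 1
1 | 0 | 1 | 0 | 1 || 1
1 | 0 | 1 | 1 | 0 || 1
1 | 0 | 1 | 1 | 1 || 1
1 | 1 | 0 | 0 | 0 || 1
1 | 1 | 0 | 0 | 1 || 1
1 | 1 | 0 | 1 | 0 || 0
1 | 1 | 0 | 1 | 1 || 0
1 | 1 | 1 | 0 | 0 || 0
1 | 1 | 1 | 0 | 1 || 0
1 | 1 | 1 | 1 | 0 || 0
1 | 1 | 1 | 1 | 1 || 0
The formula is true on 16 of the 32 rows.

16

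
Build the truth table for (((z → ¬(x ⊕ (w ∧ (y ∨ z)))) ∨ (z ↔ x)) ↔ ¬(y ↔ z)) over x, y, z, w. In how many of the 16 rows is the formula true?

8

x | y | z | w | (y ∨ z) | (w ∧ (y ∨ z)) | (x ⊕ (w ∧ (y ∨ z))) | ¬(x ⊕ (w ∧ (y ∨ z))) | (z → ¬(x ⊕ (w ∧ (y ∨ z)))) | (z ↔ x) | (y ↔ z) | ¬(y ↔ z) | φ
- | - | - | - | ------- | ------------- | ------------------- | -------------------- | -------------------------- | ------- | ------- | -------- | -
0 | 0 | 0 | 0 |    0    |       0       |          0          |          1           |             1              |    1    |    1    |    0     | 0
0 | 0 | 0 | 1 |    0    |       0       |          0          |          1           |             1              |    1    |    1    |    0     | 0
0 | 0 | 1 | 0 |    1    |       0       |          0          |          1           |             1              |    0    |    0    |    1     | 1
0 | 0 | 1 | 1 |    1    |       1       |          1          |          0           |             0              |    0    |    0    |    1     | 0
0 | 1 | 0 | 0 |    1    |       0       |          0          |          1           |             1              |    1    |    0    |    1     | 1
0 | 1 | 0 | 1 |    1    |       1       |          1          |          0           |             1              |    1    |    0    |    1     | 1
0 | 1 | 1 | 0 |    1    |       0       |          0          |          1           |             1              |    0    |    1    |    0     | 0
0 | 1 | 1 | 1 |    1    |       1       |          1          |          0           |             0              |    0    |    1    |    0     | 1
1 | 0 | 0 | 0 |    0    |       0       |          1          |          0           |             1              |    0    |    1    |    0     | 0
1 | 0 | 0 | 1 |    0    |       0       |          1          |          0           |             1              |    0    |    1    |    0     | 0
1 | 0 | 1 | 0 |    1    |       0       |          1          |          0           |             0              |    1    |    0    |    1     | 1
1 | 0 | 1 | 1 |    1    |       1       |          0          |          1           |             1              |    1    |    0    |    1     | 1
1 | 1 | 0 | 0 |    1    |       0       |          1          |          0           |             1              |    0    |    0    |    1     | 1
1 | 1 | 0 | 1 |    1    |       1       |          0          |          1           |             1              |    0    |    0    |    1     | 1
1 | 1 | 1 | 0 |    1    |       0       |          1          |          0           |             0              |    1    |    1    |    0     | 0
1 | 1 | 1 | 1 |    1    |       1       |          0          |          1           |             1              |    1    |    1    |    0     | 0
The formula is true on 8 of the 16 rows.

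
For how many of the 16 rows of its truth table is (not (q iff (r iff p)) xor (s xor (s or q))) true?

8

p | q | r | s | φ
- | - | - | - | -
0 | 0 | 0 | 0 | 1
0 | 0 | 0 | 1 | 1
0 | 0 | 1 | 0 | 0
0 | 0 | 1 | 1 | 0
0 | 1 | 0 | 0 | 1
0 | 1 | 0 | 1 | 0
0 | 1 | 1 | 0 | 0
0 | 1 | 1 | 1 | 1
1 | 0 | 0 | 0 | 0
1 | 0 | 0 | 1 | 0
1 | 0 | 1 | 0 | 1
1 | 0 | 1 | 1 | 1
1 | 1 | 0 | 0 | 0
1 | 1 | 0 | 1 | 1
1 | 1 | 1 | 0 | 1
1 | 1 | 1 | 1 | 0
The formula is true on 8 of the 16 rows.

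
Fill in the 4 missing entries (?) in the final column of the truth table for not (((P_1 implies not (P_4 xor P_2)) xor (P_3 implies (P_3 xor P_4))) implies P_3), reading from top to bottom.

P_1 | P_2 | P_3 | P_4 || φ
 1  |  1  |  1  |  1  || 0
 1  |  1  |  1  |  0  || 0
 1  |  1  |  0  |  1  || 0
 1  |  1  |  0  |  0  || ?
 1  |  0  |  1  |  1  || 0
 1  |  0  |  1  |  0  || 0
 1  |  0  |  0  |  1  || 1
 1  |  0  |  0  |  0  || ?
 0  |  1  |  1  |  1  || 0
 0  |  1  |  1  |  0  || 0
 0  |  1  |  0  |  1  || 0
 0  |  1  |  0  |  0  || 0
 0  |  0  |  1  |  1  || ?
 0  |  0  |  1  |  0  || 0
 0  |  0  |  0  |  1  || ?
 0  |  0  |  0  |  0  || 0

Row P_1=1, P_2=1, P_3=0, P_4=0: ((P_1 implies not (P_4 xor P_2)) xor (P_3 implies (P_3 xor P_4))) = 1, (((P_1 implies not (P_4 xor P_2)) xor (P_3 implies (P_3 xor P_4))) implies P_3) = 0, so the formula = 1.
Row P_1=1, P_2=0, P_3=0, P_4=0: ((P_1 implies not (P_4 xor P_2)) xor (P_3 implies (P_3 xor P_4))) = 0, (((P_1 implies not (P_4 xor P_2)) xor (P_3 implies (P_3 xor P_4))) implies P_3) = 1, so the formula = 0.
Row P_1=0, P_2=0, P_3=1, P_4=1: ((P_1 implies not (P_4 xor P_2)) xor (P_3 implies (P_3 xor P_4))) = 1, (((P_1 implies not (P_4 xor P_2)) xor (P_3 implies (P_3 xor P_4))) implies P_3) = 1, so the formula = 0.
Row P_1=0, P_2=0, P_3=0, P_4=1: ((P_1 implies not (P_4 xor P_2)) xor (P_3 implies (P_3 xor P_4))) = 0, (((P_1 implies not (P_4 xor P_2)) xor (P_3 implies (P_3 xor P_4))) implies P_3) = 1, so the formula = 0.

1, 0, 0, 0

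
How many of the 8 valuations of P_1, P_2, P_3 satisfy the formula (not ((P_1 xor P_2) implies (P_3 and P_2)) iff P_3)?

P_1 | P_2 | P_3 | (P_1 xor P_2) | (P_3 and P_2) | φ
--- | --- | --- | ------------- | ------------- | -
 T  |  T  |  T  |       F       |       T       | F
 T  |  T  |  F  |       F       |       F       | T
 T  |  F  |  T  |       T       |       F       | T
 T  |  F  |  F  |       T       |       F       | F
 F  |  T  |  T  |       T       |       T       | F
 F  |  T  |  F  |       T       |       F       | F
 F  |  F  |  T  |       F       |       F       | F
 F  |  F  |  F  |       F       |       F       | T
The formula is true on 3 of the 8 rows.

3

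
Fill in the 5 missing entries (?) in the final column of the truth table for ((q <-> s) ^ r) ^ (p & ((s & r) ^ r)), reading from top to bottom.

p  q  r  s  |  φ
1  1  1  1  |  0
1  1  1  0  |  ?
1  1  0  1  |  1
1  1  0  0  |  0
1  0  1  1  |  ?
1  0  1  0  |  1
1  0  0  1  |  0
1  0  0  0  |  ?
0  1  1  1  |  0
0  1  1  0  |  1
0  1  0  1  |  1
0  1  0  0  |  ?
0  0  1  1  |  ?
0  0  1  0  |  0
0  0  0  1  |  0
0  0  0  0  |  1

0, 1, 1, 0, 1

Row p=1, q=1, r=1, s=0: ((q <-> s) ^ r) = 1, (p & ((s & r) ^ r)) = 1, so the formula = 0.
Row p=1, q=0, r=1, s=1: ((q <-> s) ^ r) = 1, (p & ((s & r) ^ r)) = 0, so the formula = 1.
Row p=1, q=0, r=0, s=0: ((q <-> s) ^ r) = 1, (p & ((s & r) ^ r)) = 0, so the formula = 1.
Row p=0, q=1, r=0, s=0: ((q <-> s) ^ r) = 0, (p & ((s & r) ^ r)) = 0, so the formula = 0.
Row p=0, q=0, r=1, s=1: ((q <-> s) ^ r) = 1, (p & ((s & r) ^ r)) = 0, so the formula = 1.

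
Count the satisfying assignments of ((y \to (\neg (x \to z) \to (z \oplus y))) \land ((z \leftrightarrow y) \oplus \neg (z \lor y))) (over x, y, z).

2

x | y | z || (x \to z) | \neg (x \to z) | (z \oplus y) | (z \leftrightarrow y) | (z \lor y) | \neg (z \lor y) | φ
0 | 0 | 0 ||     1     |       0        |      0       |           1           |     0      |        1        | 0
0 | 0 | 1 ||     1     |       0        |      1       |           0           |     1      |        0        | 0
0 | 1 | 0 ||     1     |       0        |      1       |           0           |     1      |        0        | 0
0 | 1 | 1 ||     1     |       0        |      0       |           1           |     1      |        0        | 1
1 | 0 | 0 ||     0     |       1        |      0       |           1           |     0      |        1        | 0
1 | 0 | 1 ||     1     |       0        |      1       |           0           |     1      |        0        | 0
1 | 1 | 0 ||     0     |       1        |      1       |           0           |     1      |        0        | 0
1 | 1 | 1 ||     1     |       0        |      0       |           1           |     1      |        0        | 1
The formula is true on 2 of the 8 rows.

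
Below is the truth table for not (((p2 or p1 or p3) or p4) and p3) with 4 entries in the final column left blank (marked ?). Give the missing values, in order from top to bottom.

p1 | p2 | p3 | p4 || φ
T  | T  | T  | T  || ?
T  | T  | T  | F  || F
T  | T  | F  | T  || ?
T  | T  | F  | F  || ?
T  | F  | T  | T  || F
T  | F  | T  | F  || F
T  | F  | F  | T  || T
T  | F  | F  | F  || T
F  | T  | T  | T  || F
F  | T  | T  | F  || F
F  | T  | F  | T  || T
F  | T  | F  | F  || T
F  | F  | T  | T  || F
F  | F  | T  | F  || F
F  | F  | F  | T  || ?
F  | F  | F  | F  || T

Row p1=T, p2=T, p3=T, p4=T: ((p2 or p1 or p3) or p4) = T, (((p2 or p1 or p3) or p4) and p3) = T, so the formula = F.
Row p1=T, p2=T, p3=F, p4=T: ((p2 or p1 or p3) or p4) = T, (((p2 or p1 or p3) or p4) and p3) = F, so the formula = T.
Row p1=T, p2=T, p3=F, p4=F: ((p2 or p1 or p3) or p4) = T, (((p2 or p1 or p3) or p4) and p3) = F, so the formula = T.
Row p1=F, p2=F, p3=F, p4=T: ((p2 or p1 or p3) or p4) = T, (((p2 or p1 or p3) or p4) and p3) = F, so the formula = T.

F, T, T, T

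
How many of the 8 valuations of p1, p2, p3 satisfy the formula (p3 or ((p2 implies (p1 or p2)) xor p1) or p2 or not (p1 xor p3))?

  p1  |   p2  |   p3  || (p1 or p2) | (p2 implies (p1 or p2)) | (p1 xor p3) | not (p1 xor p3) |   φ  
 True |  True |  True ||    True    |           True          |    False    |       True      |  True
 True |  True | False ||    True    |           True          |     True    |      False      |  True
 True | False |  True ||    True    |           True          |    False    |       True      |  True
 True | False | False ||    True    |           True          |     True    |      False      | False
False |  True |  True ||    True    |           True          |     True    |      False      |  True
False |  True | False ||    True    |           True          |    False    |       True      |  True
False | False |  True ||   False    |           True          |     True    |      False      |  True
False | False | False ||   False    |           True          |    False    |       True      |  True
The formula is true on 7 of the 8 rows.

7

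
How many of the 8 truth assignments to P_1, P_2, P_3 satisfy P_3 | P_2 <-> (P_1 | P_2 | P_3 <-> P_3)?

P_1 | P_2 | P_3 || φ
 T  |  T  |  T  || T
 T  |  T  |  F  || F
 T  |  F  |  T  || T
 T  |  F  |  F  || T
 F  |  T  |  T  || T
 F  |  T  |  F  || F
 F  |  F  |  T  || T
 F  |  F  |  F  || F
The formula is true on 5 of the 8 rows.

5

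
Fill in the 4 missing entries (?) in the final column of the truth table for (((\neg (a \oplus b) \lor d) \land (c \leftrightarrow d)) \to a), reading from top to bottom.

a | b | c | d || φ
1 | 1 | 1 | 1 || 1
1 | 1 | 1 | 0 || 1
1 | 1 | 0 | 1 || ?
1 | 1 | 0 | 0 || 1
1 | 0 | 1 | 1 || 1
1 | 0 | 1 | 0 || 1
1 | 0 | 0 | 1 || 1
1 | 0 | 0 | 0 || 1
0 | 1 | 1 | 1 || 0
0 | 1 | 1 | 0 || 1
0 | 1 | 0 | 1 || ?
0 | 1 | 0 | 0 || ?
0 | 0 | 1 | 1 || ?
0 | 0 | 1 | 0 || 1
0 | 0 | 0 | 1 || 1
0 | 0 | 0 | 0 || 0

Row a=1, b=1, c=0, d=1: ((\neg (a \oplus b) \lor d) \land (c \leftrightarrow d)) = 0, so the formula = 1.
Row a=0, b=1, c=0, d=1: ((\neg (a \oplus b) \lor d) \land (c \leftrightarrow d)) = 0, so the formula = 1.
Row a=0, b=1, c=0, d=0: ((\neg (a \oplus b) \lor d) \land (c \leftrightarrow d)) = 0, so the formula = 1.
Row a=0, b=0, c=1, d=1: ((\neg (a \oplus b) \lor d) \land (c \leftrightarrow d)) = 1, so the formula = 0.

1, 1, 1, 0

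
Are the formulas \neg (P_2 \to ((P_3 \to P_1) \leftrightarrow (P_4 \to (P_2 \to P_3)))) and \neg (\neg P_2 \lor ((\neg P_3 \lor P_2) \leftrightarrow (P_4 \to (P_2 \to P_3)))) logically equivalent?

P_1  P_2  P_3  P_4  |  φ  ψ
 T    T    T    T   |  F  F
 T    T    T    F   |  F  F
 T    T    F    T   |  T  T
 T    T    F    F   |  F  F
 T    F    T    T   |  F  F
 T    F    T    F   |  F  F
 T    F    F    T   |  F  F
 T    F    F    F   |  F  F
 F    T    T    T   |  T  F
 F    T    T    F   |  T  F
 F    T    F    T   |  T  T
 F    T    F    F   |  F  F
 F    F    T    T   |  F  F
 F    F    T    F   |  F  F
 F    F    F    T   |  F  F
 F    F    F    F   |  F  F
The columns differ at P_1=F, P_2=T, P_3=T, P_4=T (φ=T, ψ=F), so they are not equivalent.

not equivalent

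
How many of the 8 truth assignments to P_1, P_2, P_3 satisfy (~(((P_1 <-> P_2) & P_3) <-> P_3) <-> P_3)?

P_1 | P_2 | P_3 | φ
--- | --- | --- | -
 F  |  F  |  F  | T
 F  |  F  |  T  | F
 F  |  T  |  F  | T
 F  |  T  |  T  | T
 T  |  F  |  F  | T
 T  |  F  |  T  | T
 T  |  T  |  F  | T
 T  |  T  |  T  | F
The formula is true on 6 of the 8 rows.

6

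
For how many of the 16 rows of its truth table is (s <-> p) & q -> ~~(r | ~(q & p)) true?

15

p  q  r  s  |  φ
F  F  F  F  |  T
F  F  F  T  |  T
F  F  T  F  |  T
F  F  T  T  |  T
F  T  F  F  |  T
F  T  F  T  |  T
F  T  T  F  |  T
F  T  T  T  |  T
T  F  F  F  |  T
T  F  F  T  |  T
T  F  T  F  |  T
T  F  T  T  |  T
T  T  F  F  |  T
T  T  F  T  |  F
T  T  T  F  |  T
T  T  T  T  |  T
The formula is true on 15 of the 16 rows.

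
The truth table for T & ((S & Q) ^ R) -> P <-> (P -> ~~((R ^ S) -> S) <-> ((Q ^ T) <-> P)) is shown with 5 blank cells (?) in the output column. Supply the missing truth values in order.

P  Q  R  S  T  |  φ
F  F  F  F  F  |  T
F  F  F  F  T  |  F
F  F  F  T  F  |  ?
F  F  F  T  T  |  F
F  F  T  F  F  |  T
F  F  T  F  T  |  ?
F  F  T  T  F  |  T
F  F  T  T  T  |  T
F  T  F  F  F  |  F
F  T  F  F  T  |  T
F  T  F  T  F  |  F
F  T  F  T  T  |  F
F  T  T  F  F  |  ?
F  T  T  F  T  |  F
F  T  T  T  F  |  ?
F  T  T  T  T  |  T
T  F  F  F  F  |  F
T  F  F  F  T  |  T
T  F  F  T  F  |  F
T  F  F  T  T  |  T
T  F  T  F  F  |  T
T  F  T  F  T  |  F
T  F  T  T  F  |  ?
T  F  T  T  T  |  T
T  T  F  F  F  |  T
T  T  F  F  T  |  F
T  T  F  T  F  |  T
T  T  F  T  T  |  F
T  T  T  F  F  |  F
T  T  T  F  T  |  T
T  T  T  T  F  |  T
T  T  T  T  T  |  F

Row P=F, Q=F, R=F, S=T, T=F: (T & ((S & Q) ^ R) -> P) = T, (P -> ~~((R ^ S) -> S) <-> ((Q ^ T) <-> P)) = T, so the formula = T.
Row P=F, Q=F, R=T, S=F, T=T: (T & ((S & Q) ^ R) -> P) = F, (P -> ~~((R ^ S) -> S) <-> ((Q ^ T) <-> P)) = F, so the formula = T.
Row P=F, Q=T, R=T, S=F, T=F: (T & ((S & Q) ^ R) -> P) = T, (P -> ~~((R ^ S) -> S) <-> ((Q ^ T) <-> P)) = F, so the formula = F.
Row P=F, Q=T, R=T, S=T, T=F: (T & ((S & Q) ^ R) -> P) = T, (P -> ~~((R ^ S) -> S) <-> ((Q ^ T) <-> P)) = F, so the formula = F.
Row P=T, Q=F, R=T, S=T, T=F: (T & ((S & Q) ^ R) -> P) = T, (P -> ~~((R ^ S) -> S) <-> ((Q ^ T) <-> P)) = F, so the formula = F.

T, T, F, F, F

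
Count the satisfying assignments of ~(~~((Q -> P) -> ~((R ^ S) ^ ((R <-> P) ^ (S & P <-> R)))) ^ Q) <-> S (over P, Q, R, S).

8

P  Q  R  S  |  (Q -> P)  (R ^ S)  (R <-> P)  (S & P)  ((S & P) <-> R)  φ
F  F  F  F  |     T         F         T         F            T         T
F  F  F  T  |     T         T         T         F            T         T
F  F  T  F  |     T         T         F         F            F         F
F  F  T  T  |     T         F         F         F            F         F
F  T  F  F  |     F         F         T         F            T         F
F  T  F  T  |     F         T         T         F            T         T
F  T  T  F  |     F         T         F         F            F         F
F  T  T  T  |     F         F         F         F            F         T
T  F  F  F  |     T         F         F         F            T         F
T  F  F  T  |     T         T         F         T            F         T
T  F  T  F  |     T         T         T         F            F         T
T  F  T  T  |     T         F         T         T            T         F
T  T  F  F  |     T         F         F         F            T         T
T  T  F  T  |     T         T         F         T            F         F
T  T  T  F  |     T         T         T         F            F         F
T  T  T  T  |     T         F         T         T            T         T
The formula is true on 8 of the 16 rows.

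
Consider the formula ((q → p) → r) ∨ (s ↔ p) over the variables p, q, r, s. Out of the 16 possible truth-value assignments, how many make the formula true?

13

p  q  r  s  |  (q → p)  ((q → p) → r)  (s ↔ p)  (((q → p) → r) ∨ (s ↔ p))
T  T  T  T  |     T           T           T                 T            
T  T  T  F  |     T           T           F                 T            
T  T  F  T  |     T           F           T                 T            
T  T  F  F  |     T           F           F                 F            
T  F  T  T  |     T           T           T                 T            
T  F  T  F  |     T           T           F                 T            
T  F  F  T  |     T           F           T                 T            
T  F  F  F  |     T           F           F                 F            
F  T  T  T  |     F           T           F                 T            
F  T  T  F  |     F           T           T                 T            
F  T  F  T  |     F           T           F                 T            
F  T  F  F  |     F           T           T                 T            
F  F  T  T  |     T           T           F                 T            
F  F  T  F  |     T           T           T                 T            
F  F  F  T  |     T           F           F                 F            
F  F  F  F  |     T           F           T                 T            
The formula is true on 13 of the 16 rows.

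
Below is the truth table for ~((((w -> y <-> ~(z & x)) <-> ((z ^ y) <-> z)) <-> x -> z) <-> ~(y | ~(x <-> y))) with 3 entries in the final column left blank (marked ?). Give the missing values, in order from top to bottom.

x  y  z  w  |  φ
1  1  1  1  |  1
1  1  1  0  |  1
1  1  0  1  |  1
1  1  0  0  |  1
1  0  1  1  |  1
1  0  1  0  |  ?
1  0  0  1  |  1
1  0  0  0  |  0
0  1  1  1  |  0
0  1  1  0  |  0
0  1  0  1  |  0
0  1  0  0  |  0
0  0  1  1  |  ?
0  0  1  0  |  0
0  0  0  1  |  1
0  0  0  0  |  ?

0, 1, 0

Row x=1, y=0, z=1, w=0: (((w -> y <-> ~(z & x)) <-> ((z ^ y) <-> z)) <-> x -> z) = 0, ~(y | ~(x <-> y)) = 0, ((((w -> y <-> ~(z & x)) <-> ((z ^ y) <-> z)) <-> x -> z) <-> ~(y | ~(x <-> y))) = 1, so the formula = 0.
Row x=0, y=0, z=1, w=1: (((w -> y <-> ~(z & x)) <-> ((z ^ y) <-> z)) <-> x -> z) = 0, ~(y | ~(x <-> y)) = 1, ((((w -> y <-> ~(z & x)) <-> ((z ^ y) <-> z)) <-> x -> z) <-> ~(y | ~(x <-> y))) = 0, so the formula = 1.
Row x=0, y=0, z=0, w=0: (((w -> y <-> ~(z & x)) <-> ((z ^ y) <-> z)) <-> x -> z) = 1, ~(y | ~(x <-> y)) = 1, ((((w -> y <-> ~(z & x)) <-> ((z ^ y) <-> z)) <-> x -> z) <-> ~(y | ~(x <-> y))) = 1, so the formula = 0.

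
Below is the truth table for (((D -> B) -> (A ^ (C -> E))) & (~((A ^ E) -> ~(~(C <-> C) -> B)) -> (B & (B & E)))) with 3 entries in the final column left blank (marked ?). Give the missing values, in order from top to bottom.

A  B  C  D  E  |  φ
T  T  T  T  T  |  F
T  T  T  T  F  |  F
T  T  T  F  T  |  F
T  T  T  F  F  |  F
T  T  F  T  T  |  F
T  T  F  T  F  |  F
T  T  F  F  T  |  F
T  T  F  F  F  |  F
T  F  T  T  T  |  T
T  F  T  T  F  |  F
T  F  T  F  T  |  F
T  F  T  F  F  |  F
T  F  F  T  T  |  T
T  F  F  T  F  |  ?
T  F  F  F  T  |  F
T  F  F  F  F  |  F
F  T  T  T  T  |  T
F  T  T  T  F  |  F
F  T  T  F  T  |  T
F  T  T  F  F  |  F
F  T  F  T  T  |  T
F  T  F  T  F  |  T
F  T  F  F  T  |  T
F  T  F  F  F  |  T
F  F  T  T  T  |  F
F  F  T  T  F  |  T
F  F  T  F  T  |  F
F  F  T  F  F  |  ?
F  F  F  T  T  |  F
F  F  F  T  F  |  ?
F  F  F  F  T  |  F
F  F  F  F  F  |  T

F, F, T

Row A=T, B=F, C=F, D=T, E=F: ((D -> B) -> (A ^ (C -> E))) = T, (~((A ^ E) -> ~(~(C <-> C) -> B)) -> (B & (B & E))) = F, so the formula = F.
Row A=F, B=F, C=T, D=F, E=F: ((D -> B) -> (A ^ (C -> E))) = F, (~((A ^ E) -> ~(~(C <-> C) -> B)) -> (B & (B & E))) = T, so the formula = F.
Row A=F, B=F, C=F, D=T, E=F: ((D -> B) -> (A ^ (C -> E))) = T, (~((A ^ E) -> ~(~(C <-> C) -> B)) -> (B & (B & E))) = T, so the formula = T.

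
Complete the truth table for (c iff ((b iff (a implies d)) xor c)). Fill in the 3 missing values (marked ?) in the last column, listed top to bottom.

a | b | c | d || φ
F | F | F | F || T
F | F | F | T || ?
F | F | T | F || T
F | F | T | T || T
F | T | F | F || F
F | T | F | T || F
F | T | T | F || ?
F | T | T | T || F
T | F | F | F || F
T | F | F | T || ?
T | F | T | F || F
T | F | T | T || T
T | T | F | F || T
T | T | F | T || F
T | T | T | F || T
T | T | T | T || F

Row a=F, b=F, c=F, d=T: ((b iff (a implies d)) xor c) = F, so the formula = T.
Row a=F, b=T, c=T, d=F: ((b iff (a implies d)) xor c) = F, so the formula = F.
Row a=T, b=F, c=F, d=T: ((b iff (a implies d)) xor c) = F, so the formula = T.

T, F, T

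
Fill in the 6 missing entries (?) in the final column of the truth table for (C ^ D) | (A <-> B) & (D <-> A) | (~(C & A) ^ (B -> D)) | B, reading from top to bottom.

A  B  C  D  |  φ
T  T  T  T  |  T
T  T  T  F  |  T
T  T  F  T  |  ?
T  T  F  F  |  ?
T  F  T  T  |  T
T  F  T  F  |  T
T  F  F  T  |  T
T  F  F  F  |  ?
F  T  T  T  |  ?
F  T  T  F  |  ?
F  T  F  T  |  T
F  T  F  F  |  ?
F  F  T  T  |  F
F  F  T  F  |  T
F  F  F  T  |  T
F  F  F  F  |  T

T, T, F, T, T, T

Row A=T, B=T, C=F, D=T: (C ^ D) = T, ((A <-> B) & (D <-> A)) = T, ((~(C & A) ^ (B -> D)) | B) = T, so the formula = T.
Row A=T, B=T, C=F, D=F: (C ^ D) = F, ((A <-> B) & (D <-> A)) = F, ((~(C & A) ^ (B -> D)) | B) = T, so the formula = T.
Row A=T, B=F, C=F, D=F: (C ^ D) = F, ((A <-> B) & (D <-> A)) = F, ((~(C & A) ^ (B -> D)) | B) = F, so the formula = F.
Row A=F, B=T, C=T, D=T: (C ^ D) = F, ((A <-> B) & (D <-> A)) = F, ((~(C & A) ^ (B -> D)) | B) = T, so the formula = T.
Row A=F, B=T, C=T, D=F: (C ^ D) = T, ((A <-> B) & (D <-> A)) = F, ((~(C & A) ^ (B -> D)) | B) = T, so the formula = T.
Row A=F, B=T, C=F, D=F: (C ^ D) = F, ((A <-> B) & (D <-> A)) = F, ((~(C & A) ^ (B -> D)) | B) = T, so the formula = T.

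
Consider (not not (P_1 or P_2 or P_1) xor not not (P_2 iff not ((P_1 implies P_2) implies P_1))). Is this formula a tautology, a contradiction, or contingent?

P_1 | P_2 || (P_1 or P_2 or P_1) | not (P_1 or P_2 or P_1) | not not (P_1 or P_2 or P_1) | (P_1 implies P_2) | φ
 T  |  T  ||          T          |            F            |              T              |         T         | T
 T  |  F  ||          T          |            F            |              T              |         F         | F
 F  |  T  ||          T          |            F            |              T              |         T         | F
 F  |  F  ||          F          |            T            |              F              |         T         | F
1 of 4 rows are T, so the formula is contingent.

contingent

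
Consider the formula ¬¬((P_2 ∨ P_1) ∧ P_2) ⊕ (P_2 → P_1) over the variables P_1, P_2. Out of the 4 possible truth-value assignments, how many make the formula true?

P_1  P_2  |  φ
 F    F   |  T
 F    T   |  T
 T    F   |  T
 T    T   |  F
The formula is true on 3 of the 4 rows.

3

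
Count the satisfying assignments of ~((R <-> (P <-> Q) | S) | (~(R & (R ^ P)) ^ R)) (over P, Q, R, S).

1

  P   |   Q   |   R   |   S   |   φ  
----- | ----- | ----- | ----- | -----
 True |  True |  True |  True | False
 True |  True |  True | False | False
 True |  True | False |  True | False
 True |  True | False | False | False
 True | False |  True |  True | False
 True | False |  True | False |  True
 True | False | False |  True | False
 True | False | False | False | False
False |  True |  True |  True | False
False |  True |  True | False | False
False |  True | False |  True | False
False |  True | False | False | False
False | False |  True |  True | False
False | False |  True | False | False
False | False | False |  True | False
False | False | False | False | False
The formula is true on 1 of the 16 rows.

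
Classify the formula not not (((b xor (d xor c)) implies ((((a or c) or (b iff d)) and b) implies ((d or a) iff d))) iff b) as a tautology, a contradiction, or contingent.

contingent

a | b | c | d || φ
T | T | T | T || T
T | T | T | F || T
T | T | F | T || T
T | T | F | F || F
T | F | T | T || F
T | F | T | F || F
T | F | F | T || F
T | F | F | F || F
F | T | T | T || T
F | T | T | F || T
F | T | F | T || T
F | T | F | F || T
F | F | T | T || F
F | F | T | F || F
F | F | F | T || F
F | F | F | F || F
7 of 16 rows are T, so the formula is contingent.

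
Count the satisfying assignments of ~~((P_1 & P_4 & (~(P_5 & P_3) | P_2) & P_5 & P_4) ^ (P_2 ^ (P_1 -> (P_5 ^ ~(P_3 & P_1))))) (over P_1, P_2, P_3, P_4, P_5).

P_1  P_2  P_3  P_4  P_5  |  φ
 1    1    1    1    1   |  1
 1    1    1    1    0   |  1
 1    1    1    0    1   |  0
 1    1    1    0    0   |  1
 1    1    0    1    1   |  0
 1    1    0    1    0   |  0
 1    1    0    0    1   |  1
 1    1    0    0    0   |  0
 1    0    1    1    1   |  1
 1    0    1    1    0   |  0
 1    0    1    0    1   |  1
 1    0    1    0    0   |  0
 1    0    0    1    1   |  1
 1    0    0    1    0   |  1
 1    0    0    0    1   |  0
 1    0    0    0    0   |  1
 0    1    1    1    1   |  0
 0    1    1    1    0   |  0
 0    1    1    0    1   |  0
 0    1    1    0    0   |  0
 0    1    0    1    1   |  0
 0    1    0    1    0   |  0
 0    1    0    0    1   |  0
 0    1    0    0    0   |  0
 0    0    1    1    1   |  1
 0    0    1    1    0   |  1
 0    0    1    0    1   |  1
 0    0    1    0    0   |  1
 0    0    0    1    1   |  1
 0    0    0    1    0   |  1
 0    0    0    0    1   |  1
 0    0    0    0    0   |  1
The formula is true on 17 of the 32 rows.

17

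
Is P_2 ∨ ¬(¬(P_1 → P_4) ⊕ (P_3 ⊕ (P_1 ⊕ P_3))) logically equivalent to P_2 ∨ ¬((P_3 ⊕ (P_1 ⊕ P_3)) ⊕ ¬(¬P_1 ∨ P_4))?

equivalent

P_1 | P_2 | P_3 | P_4 || φ | ψ
 0  |  0  |  0  |  0  || 1 | 1
 0  |  0  |  0  |  1  || 1 | 1
 0  |  0  |  1  |  0  || 1 | 1
 0  |  0  |  1  |  1  || 1 | 1
 0  |  1  |  0  |  0  || 1 | 1
 0  |  1  |  0  |  1  || 1 | 1
 0  |  1  |  1  |  0  || 1 | 1
 0  |  1  |  1  |  1  || 1 | 1
 1  |  0  |  0  |  0  || 1 | 1
 1  |  0  |  0  |  1  || 0 | 0
 1  |  0  |  1  |  0  || 1 | 1
 1  |  0  |  1  |  1  || 0 | 0
 1  |  1  |  0  |  0  || 1 | 1
 1  |  1  |  0  |  1  || 1 | 1
 1  |  1  |  1  |  0  || 1 | 1
 1  |  1  |  1  |  1  || 1 | 1
The columns for φ and ψ agree on every row, so they are logically equivalent.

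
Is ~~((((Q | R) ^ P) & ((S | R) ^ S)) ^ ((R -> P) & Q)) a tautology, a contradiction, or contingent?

contingent

  P   |   Q   |   R   |   S   ||   φ  
 True |  True |  True |  True ||  True
 True |  True |  True | False ||  True
 True |  True | False |  True ||  True
 True |  True | False | False ||  True
 True | False |  True |  True || False
 True | False |  True | False || False
 True | False | False |  True || False
 True | False | False | False || False
False |  True |  True |  True || False
False |  True |  True | False ||  True
False |  True | False |  True ||  True
False |  True | False | False ||  True
False | False |  True |  True || False
False | False |  True | False ||  True
False | False | False |  True || False
False | False | False | False || False
8 of 16 rows are True, so the formula is contingent.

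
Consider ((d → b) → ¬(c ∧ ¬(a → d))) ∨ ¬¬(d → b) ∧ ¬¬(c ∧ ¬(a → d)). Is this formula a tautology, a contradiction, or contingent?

  a   |   b   |   c   |   d   ||   φ  
False | False | False | False ||  True
False | False | False |  True ||  True
False | False |  True | False ||  True
False | False |  True |  True ||  True
False |  True | False | False ||  True
False |  True | False |  True ||  True
False |  True |  True | False ||  True
False |  True |  True |  True ||  True
 True | False | False | False ||  True
 True | False | False |  True ||  True
 True | False |  True | False ||  True
 True | False |  True |  True ||  True
 True |  True | False | False ||  True
 True |  True | False |  True ||  True
 True |  True |  True | False ||  True
 True |  True |  True |  True ||  True
Every row is True, so the formula is a tautology.

tautology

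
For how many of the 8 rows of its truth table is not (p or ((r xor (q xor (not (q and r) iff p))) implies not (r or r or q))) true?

3

p | q | r | (q and r) | not (q and r) | (not (q and r) iff p) | (r or r or q) | not (r or r or q) | φ
- | - | - | --------- | ------------- | --------------------- | ------------- | ----------------- | -
T | T | T |     T     |       F       |           F           |       T       |         F         | F
T | T | F |     F     |       T       |           T           |       T       |         F         | F
T | F | T |     F     |       T       |           T           |       T       |         F         | F
T | F | F |     F     |       T       |           T           |       F       |         T         | F
F | T | T |     T     |       F       |           T           |       T       |         F         | T
F | T | F |     F     |       T       |           F           |       T       |         F         | T
F | F | T |     F     |       T       |           F           |       T       |         F         | T
F | F | F |     F     |       T       |           F           |       F       |         T         | F
The formula is true on 3 of the 8 rows.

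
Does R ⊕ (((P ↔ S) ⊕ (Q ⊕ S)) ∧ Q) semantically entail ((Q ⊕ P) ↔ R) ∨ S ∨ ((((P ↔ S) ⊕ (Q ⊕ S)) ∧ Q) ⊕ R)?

  P      Q      R      S    |    φ      ψ  
 True   True   True   True  |  False   True
 True   True   True  False  |  False  False
 True   True  False   True  |   True   True
 True   True  False  False  |   True   True
 True  False   True   True  |   True   True
 True  False   True  False  |   True   True
 True  False  False   True  |  False   True
 True  False  False  False  |  False  False
False   True   True   True  |   True   True
False   True   True  False  |   True   True
False   True  False   True  |  False   True
False   True  False  False  |  False  False
False  False   True   True  |   True   True
False  False   True  False  |   True   True
False  False  False   True  |  False   True
False  False  False  False  |  False   True
In every row where φ is true, ψ is also true, so φ ⊨ ψ.

yes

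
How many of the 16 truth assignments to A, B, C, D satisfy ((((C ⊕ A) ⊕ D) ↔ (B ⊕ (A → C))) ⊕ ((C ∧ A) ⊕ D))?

8

A  B  C  D  |  φ
T  T  T  T  |  F
T  T  T  F  |  F
T  T  F  T  |  T
T  T  F  F  |  T
T  F  T  T  |  T
T  F  T  F  |  T
T  F  F  T  |  F
T  F  F  F  |  F
F  T  T  T  |  F
F  T  T  F  |  F
F  T  F  T  |  T
F  T  F  F  |  T
F  F  T  T  |  T
F  F  T  F  |  T
F  F  F  T  |  F
F  F  F  F  |  F
The formula is true on 8 of the 16 rows.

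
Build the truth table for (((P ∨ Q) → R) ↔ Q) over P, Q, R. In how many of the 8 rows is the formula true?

P | Q | R || (((P ∨ Q) → R) ↔ Q)
1 | 1 | 1 ||          1         
1 | 1 | 0 ||          0         
1 | 0 | 1 ||          0         
1 | 0 | 0 ||          1         
0 | 1 | 1 ||          1         
0 | 1 | 0 ||          0         
0 | 0 | 1 ||          0         
0 | 0 | 0 ||          0         
The formula is true on 3 of the 8 rows.

3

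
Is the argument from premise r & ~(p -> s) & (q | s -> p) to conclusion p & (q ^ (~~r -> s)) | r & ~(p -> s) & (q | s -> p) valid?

p | q | r | s || φ | ψ
F | F | F | F || F | F
F | F | F | T || F | F
F | F | T | F || F | F
F | F | T | T || F | F
F | T | F | F || F | F
F | T | F | T || F | F
F | T | T | F || F | F
F | T | T | T || F | F
T | F | F | F || F | T
T | F | F | T || F | T
T | F | T | F || T | T
T | F | T | T || F | T
T | T | F | F || F | F
T | T | F | T || F | F
T | T | T | F || T | T
T | T | T | T || F | F
In every row where φ is true, ψ is also true, so φ ⊨ ψ.

yes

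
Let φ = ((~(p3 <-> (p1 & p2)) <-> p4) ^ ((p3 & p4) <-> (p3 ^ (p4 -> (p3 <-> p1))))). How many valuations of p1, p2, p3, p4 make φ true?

  p1     p2     p3     p4   |    φ  
 True   True   True   True  |  False
 True   True   True  False  |  False
 True   True  False   True  |  False
 True   True  False  False  |  False
 True  False   True   True  |   True
 True  False   True  False  |   True
 True  False  False   True  |   True
 True  False  False  False  |   True
False   True   True   True  |  False
False   True   True  False  |   True
False   True  False   True  |  False
False   True  False  False  |   True
False  False   True   True  |  False
False  False   True  False  |   True
False  False  False   True  |  False
False  False  False  False  |   True
The formula is true on 8 of the 16 rows.

8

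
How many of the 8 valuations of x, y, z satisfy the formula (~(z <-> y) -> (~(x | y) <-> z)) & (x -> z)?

x | y | z || φ
T | T | T || T
T | T | F || F
T | F | T || F
T | F | F || F
F | T | T || T
F | T | F || T
F | F | T || T
F | F | F || T
The formula is true on 5 of the 8 rows.

5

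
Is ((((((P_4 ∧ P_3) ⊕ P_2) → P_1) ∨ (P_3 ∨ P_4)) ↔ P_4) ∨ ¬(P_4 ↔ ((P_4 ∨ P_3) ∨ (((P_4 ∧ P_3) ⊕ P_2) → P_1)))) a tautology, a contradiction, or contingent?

P_1  P_2  P_3  P_4  |  (P_4 ∧ P_3)  ((P_4 ∧ P_3) ⊕ P_2)  (((P_4 ∧ P_3) ⊕ P_2) → P_1)  (P_3 ∨ P_4)  (P_4 ∨ P_3)  φ
 T    T    T    T   |       T                F                        T                    T            T       T
 T    T    T    F   |       F                T                        T                    T            T       T
 T    T    F    T   |       F                T                        T                    T            T       T
 T    T    F    F   |       F                T                        T                    F            F       T
 T    F    T    T   |       T                T                        T                    T            T       T
 T    F    T    F   |       F                F                        T                    T            T       T
 T    F    F    T   |       F                F                        T                    T            T       T
 T    F    F    F   |       F                F                        T                    F            F       T
 F    T    T    T   |       T                F                        T                    T            T       T
 F    T    T    F   |       F                T                        F                    T            T       T
 F    T    F    T   |       F                T                        F                    T            T       T
 F    T    F    F   |       F                T                        F                    F            F       T
 F    F    T    T   |       T                T                        F                    T            T       T
 F    F    T    F   |       F                F                        T                    T            T       T
 F    F    F    T   |       F                F                        T                    T            T       T
 F    F    F    F   |       F                F                        T                    F            F       T
Every row is T, so the formula is a tautology.

tautology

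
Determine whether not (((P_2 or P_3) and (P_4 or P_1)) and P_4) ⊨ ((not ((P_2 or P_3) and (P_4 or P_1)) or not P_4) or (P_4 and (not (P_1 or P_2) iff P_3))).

 P_1  |  P_2  |  P_3  |  P_4  |   φ   |   ψ  
----- | ----- | ----- | ----- | ----- | -----
False | False | False | False |  True |  True
False | False | False |  True |  True |  True
False | False |  True | False |  True |  True
False | False |  True |  True | False |  True
False |  True | False | False |  True |  True
False |  True | False |  True | False |  True
False |  True |  True | False |  True |  True
False |  True |  True |  True | False | False
 True | False | False | False |  True |  True
 True | False | False |  True |  True |  True
 True | False |  True | False |  True |  True
 True | False |  True |  True | False | False
 True |  True | False | False |  True |  True
 True |  True | False |  True | False |  True
 True |  True |  True | False |  True |  True
 True |  True |  True |  True | False | False
In every row where φ is true, ψ is also true, so φ ⊨ ψ.

yes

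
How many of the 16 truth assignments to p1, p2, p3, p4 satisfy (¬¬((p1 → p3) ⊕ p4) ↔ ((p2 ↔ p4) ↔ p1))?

8

p1 | p2 | p3 | p4 || (p1 → p3) | ((p1 → p3) ⊕ p4) | ¬((p1 → p3) ⊕ p4) | ¬¬((p1 → p3) ⊕ p4) | (p2 ↔ p4) | ((p2 ↔ p4) ↔ p1) | φ
T  | T  | T  | T  ||     T     |        F         |         T         |         F          |     T     |        T         | F
T  | T  | T  | F  ||     T     |        T         |         F         |         T          |     F     |        F         | F
T  | T  | F  | T  ||     F     |        T         |         F         |         T          |     T     |        T         | T
T  | T  | F  | F  ||     F     |        F         |         T         |         F          |     F     |        F         | T
T  | F  | T  | T  ||     T     |        F         |         T         |         F          |     F     |        F         | T
T  | F  | T  | F  ||     T     |        T         |         F         |         T          |     T     |        T         | T
T  | F  | F  | T  ||     F     |        T         |         F         |         T          |     F     |        F         | F
T  | F  | F  | F  ||     F     |        F         |         T         |         F          |     T     |        T         | F
F  | T  | T  | T  ||     T     |        F         |         T         |         F          |     T     |        F         | T
F  | T  | T  | F  ||     T     |        T         |         F         |         T          |     F     |        T         | T
F  | T  | F  | T  ||     T     |        F         |         T         |         F          |     T     |        F         | T
F  | T  | F  | F  ||     T     |        T         |         F         |         T          |     F     |        T         | T
F  | F  | T  | T  ||     T     |        F         |         T         |         F          |     F     |        T         | F
F  | F  | T  | F  ||     T     |        T         |         F         |         T          |     T     |        F         | F
F  | F  | F  | T  ||     T     |        F         |         T         |         F          |     F     |        T         | F
F  | F  | F  | F  ||     T     |        T         |         F         |         T          |     T     |        F         | F
The formula is true on 8 of the 16 rows.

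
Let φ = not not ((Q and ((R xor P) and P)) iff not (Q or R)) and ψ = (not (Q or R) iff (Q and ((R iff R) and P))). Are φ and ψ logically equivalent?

P | Q | R || φ | ψ
F | F | F || F | F
F | F | T || T | T
F | T | F || T | T
F | T | T || T | T
T | F | F || F | F
T | F | T || T | T
T | T | F || F | F
T | T | T || T | F
The columns differ at P=T, Q=T, R=T (φ=T, ψ=F), so they are not equivalent.

not equivalent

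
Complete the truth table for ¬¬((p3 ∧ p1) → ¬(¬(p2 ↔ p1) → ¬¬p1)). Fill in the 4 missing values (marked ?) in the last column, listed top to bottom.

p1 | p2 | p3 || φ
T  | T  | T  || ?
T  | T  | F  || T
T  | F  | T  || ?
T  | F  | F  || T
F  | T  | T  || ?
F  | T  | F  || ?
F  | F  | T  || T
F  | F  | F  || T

Row p1=T, p2=T, p3=T: ((p3 ∧ p1) → ¬(¬(p2 ↔ p1) → ¬¬p1)) = F, ¬((p3 ∧ p1) → ¬(¬(p2 ↔ p1) → ¬¬p1)) = T, so the formula = F.
Row p1=T, p2=F, p3=T: ((p3 ∧ p1) → ¬(¬(p2 ↔ p1) → ¬¬p1)) = F, ¬((p3 ∧ p1) → ¬(¬(p2 ↔ p1) → ¬¬p1)) = T, so the formula = F.
Row p1=F, p2=T, p3=T: ((p3 ∧ p1) → ¬(¬(p2 ↔ p1) → ¬¬p1)) = T, ¬((p3 ∧ p1) → ¬(¬(p2 ↔ p1) → ¬¬p1)) = F, so the formula = T.
Row p1=F, p2=T, p3=F: ((p3 ∧ p1) → ¬(¬(p2 ↔ p1) → ¬¬p1)) = T, ¬((p3 ∧ p1) → ¬(¬(p2 ↔ p1) → ¬¬p1)) = F, so the formula = T.

F, F, T, T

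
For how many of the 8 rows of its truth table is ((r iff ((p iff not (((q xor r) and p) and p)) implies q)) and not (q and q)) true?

3

p | q | r || φ
0 | 0 | 0 || 0
0 | 0 | 1 || 1
0 | 1 | 0 || 0
0 | 1 | 1 || 0
1 | 0 | 0 || 1
1 | 0 | 1 || 1
1 | 1 | 0 || 0
1 | 1 | 1 || 0
The formula is true on 3 of the 8 rows.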